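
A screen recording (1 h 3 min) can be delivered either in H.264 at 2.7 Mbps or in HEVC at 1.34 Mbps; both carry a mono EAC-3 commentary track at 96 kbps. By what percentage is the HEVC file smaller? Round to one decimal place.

48.6%

1 h 3 min = 63 min = 3780 s
Audio: 96 kbps = 0.096 Mbps.
H.264: 2.796 Mbps × 3780 s = 10568.9 Mb = 1.230 GiB.
HEVC: 1.436 Mbps × 3780 s = 5428.1 Mb = 0.632 GiB.
Reduction: (1 − 0.632/1.230) × 100 = 48.64%.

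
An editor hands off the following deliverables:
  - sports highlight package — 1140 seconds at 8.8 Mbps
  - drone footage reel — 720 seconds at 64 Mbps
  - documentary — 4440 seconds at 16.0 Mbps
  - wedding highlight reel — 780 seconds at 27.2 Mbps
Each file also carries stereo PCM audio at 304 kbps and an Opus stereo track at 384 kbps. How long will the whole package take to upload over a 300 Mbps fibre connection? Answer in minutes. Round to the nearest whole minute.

Audio total: 304 + 384 = 688 kbps = 0.688 Mbps.
sports highlight package: 9.488 Mbps × 1140 s = 10816.3 Mb
drone footage reel: 64.688 Mbps × 720 s = 46575.4 Mb
documentary: 16.688 Mbps × 4440 s = 74094.7 Mb
wedding highlight reel: 27.888 Mbps × 780 s = 21752.6 Mb
Total: 153239.0 Mb = 19154.9 MB.
At 300 Mbps: 153239.0 / 300 = 511 s ≈ 8.51 minutes.

9 minutes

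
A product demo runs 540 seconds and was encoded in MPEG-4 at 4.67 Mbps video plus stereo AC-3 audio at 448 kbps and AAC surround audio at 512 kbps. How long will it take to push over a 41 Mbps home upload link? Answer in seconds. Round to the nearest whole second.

Audio total: 448 + 512 = 960 kbps = 0.960 Mbps.
Total bitrate: 5.630 Mbps.
File: 5.630 Mbps × 540 s = 3040.2 Mb.
At 41 Mbps: 3040.2 / 41 = 74.2 s ≈ 74.2 seconds.

74 seconds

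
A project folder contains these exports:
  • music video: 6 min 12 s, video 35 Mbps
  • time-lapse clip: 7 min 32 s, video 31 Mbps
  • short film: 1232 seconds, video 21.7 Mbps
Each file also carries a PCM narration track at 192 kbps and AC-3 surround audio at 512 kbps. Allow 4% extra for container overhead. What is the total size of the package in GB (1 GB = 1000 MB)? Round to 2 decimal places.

7.18 GB

Audio total: 192 + 512 = 704 kbps = 0.704 Mbps.
music video: 35.704 Mbps × 372 s × 1.04 = 13813.2 Mb
time-lapse clip: 31.704 Mbps × 452 s × 1.04 = 14903.4 Mb
short film: 22.404 Mbps × 1232 s × 1.04 = 28705.8 Mb
Total: 57422.4 Mb = 7177.8 MB.
= 7.178 GB.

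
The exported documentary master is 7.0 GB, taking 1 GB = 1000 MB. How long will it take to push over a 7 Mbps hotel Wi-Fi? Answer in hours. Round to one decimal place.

2.2 hours

File: 7.0 GB = 56000.0 Mb.
At 7 Mbps: 56000.0 / 7 = 8000.0 s ≈ 2.22 hours.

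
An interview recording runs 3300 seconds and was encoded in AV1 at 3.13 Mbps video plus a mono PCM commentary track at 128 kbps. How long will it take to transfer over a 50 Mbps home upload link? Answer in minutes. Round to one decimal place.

Audio: 128 kbps = 0.128 Mbps.
Total bitrate: 3.258 Mbps.
File: 3.258 Mbps × 3300 s = 10751.4 Mb.
At 50 Mbps: 10751.4 / 50 = 215.0 s ≈ 3.58 minutes.

3.6 minutes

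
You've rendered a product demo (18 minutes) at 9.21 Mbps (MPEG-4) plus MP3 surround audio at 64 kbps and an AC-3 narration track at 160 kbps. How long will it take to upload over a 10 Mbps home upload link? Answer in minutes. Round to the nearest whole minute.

17 minutes

18 min = 1080 s
Audio total: 64 + 160 = 224 kbps = 0.224 Mbps.
Total bitrate: 9.434 Mbps.
File: 9.434 Mbps × 1080 s = 10188.7 Mb.
At 10 Mbps: 10188.7 / 10 = 1018.9 s ≈ 17 minutes.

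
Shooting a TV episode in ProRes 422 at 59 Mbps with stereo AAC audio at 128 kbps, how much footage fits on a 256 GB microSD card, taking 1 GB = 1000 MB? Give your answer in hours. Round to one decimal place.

Audio: 128 kbps = 0.128 Mbps.
Total bitrate: 59 + 0.128 = 59.128 Mbps.
Capacity: 256 GB = 2,048,000 Mb.
Recording time: 2,048,000 / 59.128 = 34,637 s ≈ 9.62 hours.

9.6 hours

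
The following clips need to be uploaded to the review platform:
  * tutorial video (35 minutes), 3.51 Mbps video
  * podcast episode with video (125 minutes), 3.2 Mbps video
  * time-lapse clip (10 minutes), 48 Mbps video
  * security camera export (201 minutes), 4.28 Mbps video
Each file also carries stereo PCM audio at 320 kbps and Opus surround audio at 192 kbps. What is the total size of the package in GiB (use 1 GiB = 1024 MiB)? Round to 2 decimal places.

14.34 GiB

Audio total: 320 + 192 = 512 kbps = 0.512 Mbps.
tutorial video: 4.022 Mbps × 2100 s = 8446.2 Mb
podcast episode with video: 3.712 Mbps × 7500 s = 27840.0 Mb
time-lapse clip: 48.512 Mbps × 600 s = 29107.2 Mb
security camera export: 4.792 Mbps × 12060 s = 57791.5 Mb
Total: 123184.9 Mb = 15398.1 MB.
= 14.34 GiB.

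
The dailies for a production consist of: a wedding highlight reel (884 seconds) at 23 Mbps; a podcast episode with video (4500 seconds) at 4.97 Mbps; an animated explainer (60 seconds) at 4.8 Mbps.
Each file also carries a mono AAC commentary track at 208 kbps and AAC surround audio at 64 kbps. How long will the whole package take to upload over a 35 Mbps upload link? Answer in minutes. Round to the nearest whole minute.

21 minutes

Audio total: 208 + 64 = 272 kbps = 0.272 Mbps.
wedding highlight reel: 23.272 Mbps × 884 s = 20572.4 Mb
podcast episode with video: 5.242 Mbps × 4500 s = 23589.0 Mb
animated explainer: 5.072 Mbps × 60 s = 304.3 Mb
Total: 44465.8 Mb = 5558.2 MB.
At 35 Mbps: 44465.8 / 35 = 1270 s ≈ 21.2 minutes.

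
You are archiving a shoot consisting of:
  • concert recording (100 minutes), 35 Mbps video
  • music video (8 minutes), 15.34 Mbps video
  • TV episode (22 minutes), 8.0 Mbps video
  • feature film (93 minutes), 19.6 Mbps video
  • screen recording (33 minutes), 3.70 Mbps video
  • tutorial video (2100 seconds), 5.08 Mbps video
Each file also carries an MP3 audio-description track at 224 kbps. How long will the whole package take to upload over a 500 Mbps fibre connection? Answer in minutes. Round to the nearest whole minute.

Audio: 224 kbps = 0.224 Mbps.
concert recording: 35.224 Mbps × 6000 s = 211344.0 Mb
music video: 15.564 Mbps × 480 s = 7470.7 Mb
TV episode: 8.224 Mbps × 1320 s = 10855.7 Mb
feature film: 19.824 Mbps × 5580 s = 110617.9 Mb
screen recording: 3.924 Mbps × 1980 s = 7769.5 Mb
tutorial video: 5.304 Mbps × 2100 s = 11138.4 Mb
Total: 359196.2 Mb = 44899.5 MB.
At 500 Mbps: 359196.2 / 500 = 718 s ≈ 12 minutes.

12 minutes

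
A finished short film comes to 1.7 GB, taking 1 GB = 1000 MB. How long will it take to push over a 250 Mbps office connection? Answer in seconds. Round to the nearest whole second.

54 seconds

File: 1.7 GB = 13600.0 Mb.
At 250 Mbps: 13600.0 / 250 = 54.4 s ≈ 54.4 seconds.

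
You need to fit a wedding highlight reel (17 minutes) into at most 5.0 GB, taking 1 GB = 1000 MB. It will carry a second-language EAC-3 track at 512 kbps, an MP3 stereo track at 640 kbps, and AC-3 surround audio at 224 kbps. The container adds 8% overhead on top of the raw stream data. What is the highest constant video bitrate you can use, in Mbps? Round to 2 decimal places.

Budget: 5.0 GB = 40000.0 Mb.
Stream payload after overhead: 40000.0 / 1.08 = 37037.0 Mb.
17 min = 1020 s
Total bitrate budget: 37037.0 Mb / 1020 s = 36.311 Mbps.
Audio total: 512 + 640 + 224 = 1376 kbps = 1.376 Mbps.
Video: 36.311 − 1.376 = 34.935 Mbps.

34.93 Mbps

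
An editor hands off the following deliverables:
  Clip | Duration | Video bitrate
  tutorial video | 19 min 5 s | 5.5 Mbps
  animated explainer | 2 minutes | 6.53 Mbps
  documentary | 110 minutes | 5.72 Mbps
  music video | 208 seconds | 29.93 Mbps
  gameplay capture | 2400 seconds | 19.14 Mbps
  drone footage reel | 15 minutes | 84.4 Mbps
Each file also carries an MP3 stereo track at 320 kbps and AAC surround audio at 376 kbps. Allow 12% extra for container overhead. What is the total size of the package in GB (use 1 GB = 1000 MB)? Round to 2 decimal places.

Audio total: 320 + 376 = 696 kbps = 0.696 Mbps.
tutorial video: 6.196 Mbps × 1145 s × 1.12 = 7945.8 Mb
animated explainer: 7.226 Mbps × 120 s × 1.12 = 971.2 Mb
documentary: 6.416 Mbps × 6600 s × 1.12 = 47427.1 Mb
music video: 30.626 Mbps × 208 s × 1.12 = 7134.6 Mb
gameplay capture: 19.836 Mbps × 2400 s × 1.12 = 53319.2 Mb
drone footage reel: 85.096 Mbps × 900 s × 1.12 = 85776.8 Mb
Total: 202574.6 Mb = 25321.8 MB.
= 25.32 GB.

25.32 GB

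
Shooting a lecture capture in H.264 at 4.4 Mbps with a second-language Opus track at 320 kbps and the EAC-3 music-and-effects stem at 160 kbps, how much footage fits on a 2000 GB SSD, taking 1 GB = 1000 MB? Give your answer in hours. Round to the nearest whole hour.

911 hours

Audio total: 320 + 160 = 480 kbps = 0.480 Mbps.
Total bitrate: 4.4 + 0.480 = 4.880 Mbps.
Capacity: 2000 GB = 16,000,000 Mb.
Recording time: 16,000,000 / 4.880 = 3,278,689 s ≈ 911 hours.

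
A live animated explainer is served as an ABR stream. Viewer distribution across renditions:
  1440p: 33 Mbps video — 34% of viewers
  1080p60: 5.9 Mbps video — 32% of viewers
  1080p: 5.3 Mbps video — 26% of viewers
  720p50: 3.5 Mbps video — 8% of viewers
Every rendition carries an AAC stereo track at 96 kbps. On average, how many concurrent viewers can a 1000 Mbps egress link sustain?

67

Audio: 96 kbps = 0.096 Mbps.
Average per-viewer bitrate: 0.34×33.096 + 0.32×5.996 + 0.26×5.396 + 0.08×3.596 = 14.862 Mbps.
1000 Mbps = 1,000 Mbps; 1,000 / 14.862 = 67.29 → 67.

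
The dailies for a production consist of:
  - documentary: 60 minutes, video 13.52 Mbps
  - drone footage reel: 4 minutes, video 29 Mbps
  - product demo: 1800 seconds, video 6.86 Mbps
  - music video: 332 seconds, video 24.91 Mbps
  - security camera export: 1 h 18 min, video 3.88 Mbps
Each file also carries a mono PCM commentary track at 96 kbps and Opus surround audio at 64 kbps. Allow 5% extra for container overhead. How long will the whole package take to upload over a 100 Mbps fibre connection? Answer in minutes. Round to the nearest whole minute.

Audio total: 96 + 64 = 160 kbps = 0.160 Mbps.
documentary: 13.680 Mbps × 3600 s × 1.05 = 51710.4 Mb
drone footage reel: 29.160 Mbps × 240 s × 1.05 = 7348.3 Mb
product demo: 7.020 Mbps × 1800 s × 1.05 = 13267.8 Mb
music video: 25.070 Mbps × 332 s × 1.05 = 8739.4 Mb
security camera export: 4.040 Mbps × 4680 s × 1.05 = 19852.6 Mb
Total: 100918.5 Mb = 12614.8 MB.
At 100 Mbps: 100918.5 / 100 = 1009 s ≈ 16.8 minutes.

17 minutes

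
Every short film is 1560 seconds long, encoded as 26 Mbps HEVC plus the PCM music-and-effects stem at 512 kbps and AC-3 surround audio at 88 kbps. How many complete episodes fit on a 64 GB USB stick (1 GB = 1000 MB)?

Audio total: 512 + 88 = 600 kbps = 0.600 Mbps.
Total bitrate: 26.600 Mbps.
Per item: 26.600 Mbps × 1560 s = 41,496 Mb = 5,187 MB.
Capacity: 64 GB = 512,000 Mb; 12.34 items → 12 complete.

12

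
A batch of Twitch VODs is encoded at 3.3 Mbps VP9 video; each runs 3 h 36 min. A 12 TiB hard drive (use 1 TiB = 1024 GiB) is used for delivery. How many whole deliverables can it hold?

3 h 36 min = 216 min = 12960 s
Per item: 3.300 Mbps × 12960 s = 42,768 Mb = 5,346 MB.
Capacity: 12 TiB = 105,553,116 Mb; 2468.04 items → 2468 complete.

2468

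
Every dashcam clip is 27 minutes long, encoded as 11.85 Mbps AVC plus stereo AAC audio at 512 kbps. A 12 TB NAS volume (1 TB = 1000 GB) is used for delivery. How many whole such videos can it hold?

4793

27 min = 1620 s
Audio: 512 kbps = 0.512 Mbps.
Total bitrate: 12.362 Mbps.
Per item: 12.362 Mbps × 1620 s = 20,026 Mb = 2,503 MB.
Capacity: 12 TB = 96,000,000 Mb; 4793.66 items → 4793 complete.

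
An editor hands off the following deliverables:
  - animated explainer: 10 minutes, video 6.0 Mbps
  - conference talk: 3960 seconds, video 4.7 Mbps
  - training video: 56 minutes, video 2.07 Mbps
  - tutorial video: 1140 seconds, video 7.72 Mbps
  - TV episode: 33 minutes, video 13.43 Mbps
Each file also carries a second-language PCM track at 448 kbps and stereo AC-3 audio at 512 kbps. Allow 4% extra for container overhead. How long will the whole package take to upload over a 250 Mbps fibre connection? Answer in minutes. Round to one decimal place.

5.2 minutes

Audio total: 448 + 512 = 960 kbps = 0.960 Mbps.
animated explainer: 6.960 Mbps × 600 s × 1.04 = 4343.0 Mb
conference talk: 5.660 Mbps × 3960 s × 1.04 = 23310.1 Mb
training video: 3.030 Mbps × 3360 s × 1.04 = 10588.0 Mb
tutorial video: 8.680 Mbps × 1140 s × 1.04 = 10291.0 Mb
TV episode: 14.390 Mbps × 1980 s × 1.04 = 29631.9 Mb
Total: 78164.1 Mb = 9770.5 MB.
At 250 Mbps: 78164.1 / 250 = 313 s ≈ 5.21 minutes.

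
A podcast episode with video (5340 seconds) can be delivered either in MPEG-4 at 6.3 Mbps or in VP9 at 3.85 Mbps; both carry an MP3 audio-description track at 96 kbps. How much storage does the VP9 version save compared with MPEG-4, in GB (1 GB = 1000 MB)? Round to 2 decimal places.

1.64 GB

Audio: 96 kbps = 0.096 Mbps.
MPEG-4: 6.396 Mbps × 5340 s = 34154.6 Mb = 4.269 GB.
VP9: 3.946 Mbps × 5340 s = 21071.6 Mb = 2.634 GB.
Saving: 4.269 − 2.634 = 1.635 GB.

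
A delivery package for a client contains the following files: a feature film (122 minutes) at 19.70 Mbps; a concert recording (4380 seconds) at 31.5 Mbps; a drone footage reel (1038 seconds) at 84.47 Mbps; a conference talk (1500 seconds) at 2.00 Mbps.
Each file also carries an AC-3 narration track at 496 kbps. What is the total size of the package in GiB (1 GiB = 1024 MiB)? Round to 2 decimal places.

44.23 GiB

Audio: 496 kbps = 0.496 Mbps.
feature film: 20.196 Mbps × 7320 s = 147834.7 Mb
concert recording: 31.996 Mbps × 4380 s = 140142.5 Mb
drone footage reel: 84.966 Mbps × 1038 s = 88194.7 Mb
conference talk: 2.496 Mbps × 1500 s = 3744.0 Mb
Total: 379915.9 Mb = 47489.5 MB.
= 44.23 GiB.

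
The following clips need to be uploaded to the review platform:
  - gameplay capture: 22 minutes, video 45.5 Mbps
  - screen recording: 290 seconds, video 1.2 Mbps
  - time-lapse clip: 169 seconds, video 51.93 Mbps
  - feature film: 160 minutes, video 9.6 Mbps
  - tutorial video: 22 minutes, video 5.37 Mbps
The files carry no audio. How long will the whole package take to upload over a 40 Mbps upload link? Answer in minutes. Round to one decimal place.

70.2 minutes

gameplay capture: 45.500 Mbps × 1320 s = 60060.0 Mb
screen recording: 1.200 Mbps × 290 s = 348.0 Mb
time-lapse clip: 51.930 Mbps × 169 s = 8776.2 Mb
feature film: 9.600 Mbps × 9600 s = 92160.0 Mb
tutorial video: 5.370 Mbps × 1320 s = 7088.4 Mb
Total: 168432.6 Mb = 21054.1 MB.
At 40 Mbps: 168432.6 / 40 = 4211 s ≈ 70.2 minutes.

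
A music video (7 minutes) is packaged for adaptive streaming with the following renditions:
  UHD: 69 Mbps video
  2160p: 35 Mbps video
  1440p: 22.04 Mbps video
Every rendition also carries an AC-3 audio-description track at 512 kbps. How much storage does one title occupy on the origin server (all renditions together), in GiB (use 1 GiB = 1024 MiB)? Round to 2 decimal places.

6.24 GiB

7 min = 420 s
Audio: 512 kbps = 0.512 Mbps.
Sum of rendition bitrates: (69+0.512) + (35+0.512) + (22.04+0.512) = 127.576 Mbps.
× 420 s = 53,582 Mb = 6,698 MB = 6.238 GiB.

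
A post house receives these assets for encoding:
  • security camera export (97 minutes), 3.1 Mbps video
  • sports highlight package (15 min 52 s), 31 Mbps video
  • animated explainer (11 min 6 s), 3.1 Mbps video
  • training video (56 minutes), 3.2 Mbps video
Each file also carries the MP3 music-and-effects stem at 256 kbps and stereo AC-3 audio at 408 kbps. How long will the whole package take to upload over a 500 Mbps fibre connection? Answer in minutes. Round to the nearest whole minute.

Audio total: 256 + 408 = 664 kbps = 0.664 Mbps.
security camera export: 3.764 Mbps × 5820 s = 21906.5 Mb
sports highlight package: 31.664 Mbps × 952 s = 30144.1 Mb
animated explainer: 3.764 Mbps × 666 s = 2506.8 Mb
training video: 3.864 Mbps × 3360 s = 12983.0 Mb
Total: 67540.5 Mb = 8442.6 MB.
At 500 Mbps: 67540.5 / 500 = 135 s ≈ 2.25 minutes.

2 minutes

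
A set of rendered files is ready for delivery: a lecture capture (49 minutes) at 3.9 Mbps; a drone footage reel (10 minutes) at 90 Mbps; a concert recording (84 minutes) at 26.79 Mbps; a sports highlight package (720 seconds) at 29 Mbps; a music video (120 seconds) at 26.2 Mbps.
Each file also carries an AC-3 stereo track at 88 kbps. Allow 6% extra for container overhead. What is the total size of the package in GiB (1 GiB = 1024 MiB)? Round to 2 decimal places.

Audio: 88 kbps = 0.088 Mbps.
lecture capture: 3.988 Mbps × 2940 s × 1.06 = 12428.2 Mb
drone footage reel: 90.088 Mbps × 600 s × 1.06 = 57296.0 Mb
concert recording: 26.878 Mbps × 5040 s × 1.06 = 143593.0 Mb
sports highlight package: 29.088 Mbps × 720 s × 1.06 = 22200.0 Mb
music video: 26.288 Mbps × 120 s × 1.06 = 3343.8 Mb
Total: 238861.0 Mb = 29857.6 MB.
= 27.81 GiB.

27.81 GiB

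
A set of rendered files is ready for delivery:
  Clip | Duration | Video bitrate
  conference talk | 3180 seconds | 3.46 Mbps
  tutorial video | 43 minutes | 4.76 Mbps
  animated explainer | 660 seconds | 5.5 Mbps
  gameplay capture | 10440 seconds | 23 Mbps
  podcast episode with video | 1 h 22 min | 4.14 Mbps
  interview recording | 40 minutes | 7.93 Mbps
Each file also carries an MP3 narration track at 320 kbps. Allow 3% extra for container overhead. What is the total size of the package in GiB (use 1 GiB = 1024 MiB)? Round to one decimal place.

Audio: 320 kbps = 0.320 Mbps.
conference talk: 3.780 Mbps × 3180 s × 1.03 = 12381.0 Mb
tutorial video: 5.080 Mbps × 2580 s × 1.03 = 13499.6 Mb
animated explainer: 5.820 Mbps × 660 s × 1.03 = 3956.4 Mb
gameplay capture: 23.320 Mbps × 10440 s × 1.03 = 250764.6 Mb
podcast episode with video: 4.460 Mbps × 4920 s × 1.03 = 22601.5 Mb
interview recording: 8.250 Mbps × 2400 s × 1.03 = 20394.0 Mb
Total: 323597.2 Mb = 40449.6 MB.
= 37.67 GiB.

37.7 GiB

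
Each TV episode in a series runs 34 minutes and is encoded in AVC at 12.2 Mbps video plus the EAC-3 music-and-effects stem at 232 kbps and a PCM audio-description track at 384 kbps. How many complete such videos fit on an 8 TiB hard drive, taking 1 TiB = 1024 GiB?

2691

34 min = 2040 s
Audio total: 232 + 384 = 616 kbps = 0.616 Mbps.
Total bitrate: 12.816 Mbps.
Per item: 12.816 Mbps × 2040 s = 26,145 Mb = 3,268 MB.
Capacity: 8 TiB = 70,368,744 Mb; 2691.52 items → 2691 complete.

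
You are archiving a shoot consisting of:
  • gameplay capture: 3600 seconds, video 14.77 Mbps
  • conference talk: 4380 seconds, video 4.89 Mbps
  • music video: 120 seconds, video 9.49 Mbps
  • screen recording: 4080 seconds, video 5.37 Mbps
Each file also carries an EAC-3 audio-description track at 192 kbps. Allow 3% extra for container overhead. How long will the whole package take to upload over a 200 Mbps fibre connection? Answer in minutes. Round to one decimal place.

8.6 minutes

Audio: 192 kbps = 0.192 Mbps.
gameplay capture: 14.962 Mbps × 3600 s × 1.03 = 55479.1 Mb
conference talk: 5.082 Mbps × 4380 s × 1.03 = 22926.9 Mb
music video: 9.682 Mbps × 120 s × 1.03 = 1196.7 Mb
screen recording: 5.562 Mbps × 4080 s × 1.03 = 23373.7 Mb
Total: 102976.5 Mb = 12872.1 MB.
At 200 Mbps: 102976.5 / 200 = 515 s ≈ 8.58 minutes.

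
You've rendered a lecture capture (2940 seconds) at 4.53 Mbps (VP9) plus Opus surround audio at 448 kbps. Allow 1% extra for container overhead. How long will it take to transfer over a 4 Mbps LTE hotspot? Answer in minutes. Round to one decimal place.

Audio: 448 kbps = 0.448 Mbps.
Total bitrate: 4.978 Mbps.
File: 4.978 Mbps × 2940 s = 14635.3 Mb.
With 1% container overhead: ×1.01. → 14781.7 Mb.
At 4 Mbps: 14781.7 / 4 = 3695.4 s ≈ 61.6 minutes.

61.6 minutes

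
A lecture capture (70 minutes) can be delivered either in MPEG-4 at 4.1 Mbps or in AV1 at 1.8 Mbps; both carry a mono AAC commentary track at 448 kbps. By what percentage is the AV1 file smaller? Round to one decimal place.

50.6%

70 min = 4200 s
Audio: 448 kbps = 0.448 Mbps.
MPEG-4: 4.548 Mbps × 4200 s = 19101.6 Mb = 2.224 GiB.
AV1: 2.248 Mbps × 4200 s = 9441.6 Mb = 1.099 GiB.
Reduction: (1 − 1.099/2.224) × 100 = 50.57%.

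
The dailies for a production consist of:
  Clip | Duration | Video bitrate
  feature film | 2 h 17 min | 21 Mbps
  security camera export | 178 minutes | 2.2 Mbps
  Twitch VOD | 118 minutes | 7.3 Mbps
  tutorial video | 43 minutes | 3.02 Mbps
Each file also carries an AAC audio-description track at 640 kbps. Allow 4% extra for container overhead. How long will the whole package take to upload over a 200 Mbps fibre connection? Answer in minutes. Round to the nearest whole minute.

Audio: 640 kbps = 0.640 Mbps.
feature film: 21.640 Mbps × 8220 s × 1.04 = 184996.0 Mb
security camera export: 2.840 Mbps × 10680 s × 1.04 = 31544.4 Mb
Twitch VOD: 7.940 Mbps × 7080 s × 1.04 = 58463.8 Mb
tutorial video: 3.660 Mbps × 2580 s × 1.04 = 9820.5 Mb
Total: 284824.8 Mb = 35603.1 MB.
At 200 Mbps: 284824.8 / 200 = 1424 s ≈ 23.7 minutes.

24 minutes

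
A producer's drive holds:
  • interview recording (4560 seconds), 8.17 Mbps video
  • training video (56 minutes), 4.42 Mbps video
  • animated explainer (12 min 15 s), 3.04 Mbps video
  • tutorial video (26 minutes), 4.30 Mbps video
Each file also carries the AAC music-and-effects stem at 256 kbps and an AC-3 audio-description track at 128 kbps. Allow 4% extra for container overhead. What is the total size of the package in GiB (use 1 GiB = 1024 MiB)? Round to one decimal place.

7.9 GiB

Audio total: 256 + 128 = 384 kbps = 0.384 Mbps.
interview recording: 8.554 Mbps × 4560 s × 1.04 = 40566.5 Mb
training video: 4.804 Mbps × 3360 s × 1.04 = 16787.1 Mb
animated explainer: 3.424 Mbps × 735 s × 1.04 = 2617.3 Mb
tutorial video: 4.684 Mbps × 1560 s × 1.04 = 7599.3 Mb
Total: 67570.2 Mb = 8446.3 MB.
= 7.866 GiB.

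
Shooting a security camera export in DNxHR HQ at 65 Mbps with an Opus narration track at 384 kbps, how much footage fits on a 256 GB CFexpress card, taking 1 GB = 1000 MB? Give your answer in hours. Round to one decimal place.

Audio: 384 kbps = 0.384 Mbps.
Total bitrate: 65 + 0.384 = 65.384 Mbps.
Capacity: 256 GB = 2,048,000 Mb.
Recording time: 2,048,000 / 65.384 = 31,323 s ≈ 8.70 hours.

8.7 hours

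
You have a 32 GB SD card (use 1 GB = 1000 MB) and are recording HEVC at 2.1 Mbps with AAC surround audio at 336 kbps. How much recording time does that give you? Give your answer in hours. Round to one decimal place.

29.2 hours

Audio: 336 kbps = 0.336 Mbps.
Total bitrate: 2.1 + 0.336 = 2.436 Mbps.
Capacity: 32 GB = 256,000 Mb.
Recording time: 256,000 / 2.436 = 105,090 s ≈ 29.2 hours.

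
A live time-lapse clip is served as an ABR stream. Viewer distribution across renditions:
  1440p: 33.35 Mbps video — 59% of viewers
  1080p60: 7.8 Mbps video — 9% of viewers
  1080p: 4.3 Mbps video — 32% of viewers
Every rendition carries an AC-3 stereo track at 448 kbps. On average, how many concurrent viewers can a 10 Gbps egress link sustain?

450

Audio: 448 kbps = 0.448 Mbps.
Average per-viewer bitrate: 0.59×33.798 + 0.09×8.248 + 0.32×4.748 = 22.203 Mbps.
10 Gbps = 10,000 Mbps; 10,000 / 22.203 = 450.40 → 450.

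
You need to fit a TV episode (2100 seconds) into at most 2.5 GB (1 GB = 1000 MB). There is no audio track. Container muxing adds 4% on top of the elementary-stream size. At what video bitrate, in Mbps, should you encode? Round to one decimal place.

Budget: 2.5 GB = 20000.0 Mb.
Stream payload after overhead: 20000.0 / 1.04 = 19230.8 Mb.
Total bitrate budget: 19230.8 Mb / 2100 s = 9.158 Mbps.

9.2 Mbps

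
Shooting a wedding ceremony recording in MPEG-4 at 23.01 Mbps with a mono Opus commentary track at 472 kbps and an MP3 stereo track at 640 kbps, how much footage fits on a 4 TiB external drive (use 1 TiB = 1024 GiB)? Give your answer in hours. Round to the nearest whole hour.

Audio total: 472 + 640 = 1112 kbps = 1.112 Mbps.
Total bitrate: 23.01 + 1.112 = 24.122 Mbps.
Capacity: 4 TiB = 35,184,372 Mb.
Recording time: 35,184,372 / 24.122 = 1,458,601 s ≈ 405 hours.

405 hours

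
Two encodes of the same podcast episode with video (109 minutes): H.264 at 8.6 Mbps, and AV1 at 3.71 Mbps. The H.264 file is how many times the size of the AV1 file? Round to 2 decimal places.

2.32

109 min = 6540 s
H.264: 8.600 Mbps × 6540 s = 56244.0 Mb = 7.030 GB.
AV1: 3.710 Mbps × 6540 s = 24263.4 Mb = 3.033 GB.
Ratio: 7.030 / 3.033 = 2.318.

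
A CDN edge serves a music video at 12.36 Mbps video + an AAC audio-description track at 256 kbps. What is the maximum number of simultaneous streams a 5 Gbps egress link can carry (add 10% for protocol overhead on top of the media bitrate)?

Audio: 256 kbps = 0.256 Mbps.
Per-viewer media rate: 12.616 Mbps.
On the wire with 10% overhead: 13.878 Mbps.
5 Gbps = 5,000 Mbps; 5,000 / 13.878 = 360.29 → 360 viewers.

360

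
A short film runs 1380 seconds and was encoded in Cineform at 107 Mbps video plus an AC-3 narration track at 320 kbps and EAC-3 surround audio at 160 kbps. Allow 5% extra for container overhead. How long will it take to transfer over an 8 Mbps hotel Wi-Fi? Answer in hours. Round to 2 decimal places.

5.41 hours

Audio total: 320 + 160 = 480 kbps = 0.480 Mbps.
Total bitrate: 107.480 Mbps.
File: 107.480 Mbps × 1380 s = 148322.4 Mb.
With 5% container overhead: ×1.05. → 155738.5 Mb.
At 8 Mbps: 155738.5 / 8 = 19467.3 s ≈ 5.41 hours.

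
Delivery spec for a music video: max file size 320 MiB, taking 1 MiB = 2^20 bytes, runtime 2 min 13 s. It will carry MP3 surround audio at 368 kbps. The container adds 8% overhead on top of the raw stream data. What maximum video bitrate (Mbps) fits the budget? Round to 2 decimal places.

18.32 Mbps

Budget: 320 MiB = 2684.4 Mb.
Stream payload after overhead: 2684.4 / 1.08 = 2485.5 Mb.
2 min 13 s = 133 s
Total bitrate budget: 2485.5 Mb / 133 s = 18.688 Mbps.
Audio: 368 kbps = 0.368 Mbps.
Video: 18.688 − 0.368 = 18.320 Mbps.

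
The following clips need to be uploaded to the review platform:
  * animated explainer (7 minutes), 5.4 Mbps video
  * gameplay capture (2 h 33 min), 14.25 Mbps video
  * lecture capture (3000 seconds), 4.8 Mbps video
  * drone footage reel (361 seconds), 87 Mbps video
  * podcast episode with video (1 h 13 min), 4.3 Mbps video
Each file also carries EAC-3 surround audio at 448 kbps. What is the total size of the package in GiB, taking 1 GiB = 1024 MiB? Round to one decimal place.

Audio: 448 kbps = 0.448 Mbps.
animated explainer: 5.848 Mbps × 420 s = 2456.2 Mb
gameplay capture: 14.698 Mbps × 9180 s = 134927.6 Mb
lecture capture: 5.248 Mbps × 3000 s = 15744.0 Mb
drone footage reel: 87.448 Mbps × 361 s = 31568.7 Mb
podcast episode with video: 4.748 Mbps × 4380 s = 20796.2 Mb
Total: 205492.8 Mb = 25686.6 MB.
= 23.92 GiB.

23.9 GiB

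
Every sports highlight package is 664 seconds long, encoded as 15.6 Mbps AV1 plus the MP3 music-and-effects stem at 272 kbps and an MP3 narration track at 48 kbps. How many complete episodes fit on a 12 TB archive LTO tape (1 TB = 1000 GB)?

Audio total: 272 + 48 = 320 kbps = 0.320 Mbps.
Total bitrate: 15.920 Mbps.
Per item: 15.920 Mbps × 664 s = 10,571 Mb = 1,321 MB.
Capacity: 12 TB = 96,000,000 Mb; 9081.55 items → 9081 complete.

9081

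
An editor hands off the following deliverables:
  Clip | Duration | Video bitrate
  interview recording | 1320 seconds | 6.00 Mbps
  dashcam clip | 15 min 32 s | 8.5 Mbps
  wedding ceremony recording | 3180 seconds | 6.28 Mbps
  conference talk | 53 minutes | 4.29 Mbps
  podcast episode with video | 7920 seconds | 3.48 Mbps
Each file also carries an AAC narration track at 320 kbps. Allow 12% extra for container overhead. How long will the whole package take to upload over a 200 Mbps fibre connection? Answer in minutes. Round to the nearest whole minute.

8 minutes

Audio: 320 kbps = 0.320 Mbps.
interview recording: 6.320 Mbps × 1320 s × 1.12 = 9343.5 Mb
dashcam clip: 8.820 Mbps × 932 s × 1.12 = 9206.7 Mb
wedding ceremony recording: 6.600 Mbps × 3180 s × 1.12 = 23506.6 Mb
conference talk: 4.610 Mbps × 3180 s × 1.12 = 16419.0 Mb
podcast episode with video: 3.800 Mbps × 7920 s × 1.12 = 33707.5 Mb
Total: 92183.2 Mb = 11522.9 MB.
At 200 Mbps: 92183.2 / 200 = 461 s ≈ 7.68 minutes.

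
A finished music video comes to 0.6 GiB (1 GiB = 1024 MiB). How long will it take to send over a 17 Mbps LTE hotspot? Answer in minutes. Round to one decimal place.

File: 0.6 GiB = 5154.0 Mb.
At 17 Mbps: 5154.0 / 17 = 303.2 s ≈ 5.05 minutes.

5.1 minutes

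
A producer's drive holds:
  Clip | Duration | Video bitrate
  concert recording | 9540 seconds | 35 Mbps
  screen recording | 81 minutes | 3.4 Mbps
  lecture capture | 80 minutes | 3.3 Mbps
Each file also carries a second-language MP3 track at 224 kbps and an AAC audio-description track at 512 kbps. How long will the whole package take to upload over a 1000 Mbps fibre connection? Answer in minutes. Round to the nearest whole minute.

6 minutes

Audio total: 224 + 512 = 736 kbps = 0.736 Mbps.
concert recording: 35.736 Mbps × 9540 s = 340921.4 Mb
screen recording: 4.136 Mbps × 4860 s = 20101.0 Mb
lecture capture: 4.036 Mbps × 4800 s = 19372.8 Mb
Total: 380395.2 Mb = 47549.4 MB.
At 1000 Mbps: 380395.2 / 1000 = 380 s ≈ 6.34 minutes.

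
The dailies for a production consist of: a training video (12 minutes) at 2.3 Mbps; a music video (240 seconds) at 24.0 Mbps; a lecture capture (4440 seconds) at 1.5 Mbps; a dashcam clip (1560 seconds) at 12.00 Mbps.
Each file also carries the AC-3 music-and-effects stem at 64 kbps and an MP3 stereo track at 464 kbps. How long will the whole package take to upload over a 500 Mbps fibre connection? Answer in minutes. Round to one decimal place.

Audio total: 64 + 464 = 528 kbps = 0.528 Mbps.
training video: 2.828 Mbps × 720 s = 2036.2 Mb
music video: 24.528 Mbps × 240 s = 5886.7 Mb
lecture capture: 2.028 Mbps × 4440 s = 9004.3 Mb
dashcam clip: 12.528 Mbps × 1560 s = 19543.7 Mb
Total: 36470.9 Mb = 4558.9 MB.
At 500 Mbps: 36470.9 / 500 = 73 s ≈ 1.22 minutes.

1.2 minutes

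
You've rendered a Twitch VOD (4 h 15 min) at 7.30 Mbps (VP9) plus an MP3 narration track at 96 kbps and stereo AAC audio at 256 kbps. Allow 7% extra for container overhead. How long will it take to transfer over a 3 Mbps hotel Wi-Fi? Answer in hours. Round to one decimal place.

11.6 hours

4 h 15 min = 255 min = 15300 s
Audio total: 96 + 256 = 352 kbps = 0.352 Mbps.
Total bitrate: 7.652 Mbps.
File: 7.652 Mbps × 15300 s = 117075.6 Mb.
With 7% container overhead: ×1.07. → 125270.9 Mb.
At 3 Mbps: 125270.9 / 3 = 41757.0 s ≈ 11.6 hours.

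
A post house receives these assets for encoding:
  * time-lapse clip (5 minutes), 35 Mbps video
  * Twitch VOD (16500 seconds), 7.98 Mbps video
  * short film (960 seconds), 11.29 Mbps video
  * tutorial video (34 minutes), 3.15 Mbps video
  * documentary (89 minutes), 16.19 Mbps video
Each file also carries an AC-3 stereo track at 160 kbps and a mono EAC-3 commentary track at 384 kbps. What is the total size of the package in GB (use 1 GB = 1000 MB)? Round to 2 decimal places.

Audio total: 160 + 384 = 544 kbps = 0.544 Mbps.
time-lapse clip: 35.544 Mbps × 300 s = 10663.2 Mb
Twitch VOD: 8.524 Mbps × 16500 s = 140646.0 Mb
short film: 11.834 Mbps × 960 s = 11360.6 Mb
tutorial video: 3.694 Mbps × 2040 s = 7535.8 Mb
documentary: 16.734 Mbps × 5340 s = 89359.6 Mb
Total: 259565.2 Mb = 32445.6 MB.
= 32.45 GB.

32.45 GB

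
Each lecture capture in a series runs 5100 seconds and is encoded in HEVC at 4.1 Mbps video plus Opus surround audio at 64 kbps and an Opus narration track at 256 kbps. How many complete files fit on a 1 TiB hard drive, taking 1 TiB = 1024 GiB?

Audio total: 64 + 256 = 320 kbps = 0.320 Mbps.
Total bitrate: 4.420 Mbps.
Per item: 4.420 Mbps × 5100 s = 22,542 Mb = 2,818 MB.
Capacity: 1 TiB = 8,796,093 Mb; 390.21 items → 390 complete.

390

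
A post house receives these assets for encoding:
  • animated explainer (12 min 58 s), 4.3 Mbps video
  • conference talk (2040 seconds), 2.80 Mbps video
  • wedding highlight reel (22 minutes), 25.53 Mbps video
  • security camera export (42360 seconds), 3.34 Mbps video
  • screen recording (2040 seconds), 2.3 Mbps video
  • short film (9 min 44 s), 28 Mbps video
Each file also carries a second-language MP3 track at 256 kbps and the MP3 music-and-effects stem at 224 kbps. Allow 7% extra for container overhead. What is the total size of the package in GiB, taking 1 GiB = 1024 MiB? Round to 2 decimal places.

Audio total: 256 + 224 = 480 kbps = 0.480 Mbps.
animated explainer: 4.780 Mbps × 778 s × 1.07 = 3979.2 Mb
conference talk: 3.280 Mbps × 2040 s × 1.07 = 7159.6 Mb
wedding highlight reel: 26.010 Mbps × 1320 s × 1.07 = 36736.5 Mb
security camera export: 3.820 Mbps × 42360 s × 1.07 = 173142.3 Mb
screen recording: 2.780 Mbps × 2040 s × 1.07 = 6068.2 Mb
short film: 28.480 Mbps × 584 s × 1.07 = 17796.6 Mb
Total: 244882.3 Mb = 30610.3 MB.
= 28.51 GiB.

28.51 GiB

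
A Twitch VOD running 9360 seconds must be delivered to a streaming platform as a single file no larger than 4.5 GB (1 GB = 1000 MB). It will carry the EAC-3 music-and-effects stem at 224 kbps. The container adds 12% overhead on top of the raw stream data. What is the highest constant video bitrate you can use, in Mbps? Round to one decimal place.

Budget: 4.5 GB = 36000.0 Mb.
Stream payload after overhead: 36000.0 / 1.12 = 32142.9 Mb.
Total bitrate budget: 32142.9 Mb / 9360 s = 3.434 Mbps.
Audio: 224 kbps = 0.224 Mbps.
Video: 3.434 − 0.224 = 3.210 Mbps.

3.2 Mbps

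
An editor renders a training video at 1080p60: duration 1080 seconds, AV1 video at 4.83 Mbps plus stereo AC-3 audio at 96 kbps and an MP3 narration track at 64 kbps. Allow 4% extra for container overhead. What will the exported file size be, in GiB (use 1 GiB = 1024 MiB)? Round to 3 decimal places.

0.652 GiB

Audio total: 96 + 64 = 160 kbps = 0.160 Mbps.
Total bitrate: 4.83 + 0.160 = 4.990 Mbps.
Stream data: 4.990 Mbps × 1080 s = 5389.2 Mb.
With 4% container overhead: ×1.04.
5,605 Mb = 700,596,000 bytes ÷ 1,073,741,824 = 0.6525 GiB.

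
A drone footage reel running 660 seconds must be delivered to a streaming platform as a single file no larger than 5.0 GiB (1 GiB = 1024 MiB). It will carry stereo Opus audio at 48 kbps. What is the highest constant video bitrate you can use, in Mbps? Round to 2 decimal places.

Budget: 5.0 GiB = 42949.7 Mb.
Total bitrate budget: 42949.7 Mb / 660 s = 65.075 Mbps.
Audio: 48 kbps = 0.048 Mbps.
Video: 65.075 − 0.048 = 65.027 Mbps.

65.03 Mbps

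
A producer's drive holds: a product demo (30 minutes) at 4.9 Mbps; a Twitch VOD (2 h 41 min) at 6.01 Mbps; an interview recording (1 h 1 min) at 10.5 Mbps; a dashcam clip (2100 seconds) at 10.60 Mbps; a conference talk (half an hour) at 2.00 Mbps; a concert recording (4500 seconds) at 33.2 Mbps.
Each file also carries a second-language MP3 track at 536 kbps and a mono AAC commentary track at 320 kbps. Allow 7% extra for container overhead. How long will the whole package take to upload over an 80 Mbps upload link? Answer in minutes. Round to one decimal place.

Audio total: 536 + 320 = 856 kbps = 0.856 Mbps.
product demo: 5.756 Mbps × 1800 s × 1.07 = 11086.1 Mb
Twitch VOD: 6.866 Mbps × 9660 s × 1.07 = 70968.3 Mb
interview recording: 11.356 Mbps × 3660 s × 1.07 = 44472.4 Mb
dashcam clip: 11.456 Mbps × 2100 s × 1.07 = 25741.6 Mb
conference talk: 2.856 Mbps × 1800 s × 1.07 = 5500.7 Mb
concert recording: 34.056 Mbps × 4500 s × 1.07 = 163979.6 Mb
Total: 321748.7 Mb = 40218.6 MB.
At 80 Mbps: 321748.7 / 80 = 4022 s ≈ 67 minutes.

67.0 minutes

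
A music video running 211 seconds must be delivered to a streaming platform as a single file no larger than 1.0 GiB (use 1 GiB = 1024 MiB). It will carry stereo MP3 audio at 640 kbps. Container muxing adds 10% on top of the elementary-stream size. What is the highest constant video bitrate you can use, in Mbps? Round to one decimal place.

36.4 Mbps

Budget: 1.0 GiB = 8589.9 Mb.
Stream payload after overhead: 8589.9 / 1.10 = 7809.0 Mb.
Total bitrate budget: 7809.0 Mb / 211 s = 37.010 Mbps.
Audio: 640 kbps = 0.640 Mbps.
Video: 37.010 − 0.640 = 36.370 Mbps.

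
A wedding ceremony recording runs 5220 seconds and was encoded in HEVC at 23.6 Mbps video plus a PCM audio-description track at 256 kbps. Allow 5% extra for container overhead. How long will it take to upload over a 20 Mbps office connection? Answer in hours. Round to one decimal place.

Audio: 256 kbps = 0.256 Mbps.
Total bitrate: 23.856 Mbps.
File: 23.856 Mbps × 5220 s = 124528.3 Mb.
With 5% container overhead: ×1.05. → 130754.7 Mb.
At 20 Mbps: 130754.7 / 20 = 6537.7 s ≈ 1.82 hours.

1.8 hours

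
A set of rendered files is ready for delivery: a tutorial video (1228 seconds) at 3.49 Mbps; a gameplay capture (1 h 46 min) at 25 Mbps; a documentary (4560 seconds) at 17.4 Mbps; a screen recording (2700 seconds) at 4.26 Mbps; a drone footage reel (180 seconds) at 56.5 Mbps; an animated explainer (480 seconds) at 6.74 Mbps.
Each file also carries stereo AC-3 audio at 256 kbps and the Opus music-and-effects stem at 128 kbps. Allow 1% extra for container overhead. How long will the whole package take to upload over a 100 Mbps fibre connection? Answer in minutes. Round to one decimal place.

Audio total: 256 + 128 = 384 kbps = 0.384 Mbps.
tutorial video: 3.874 Mbps × 1228 s × 1.01 = 4804.8 Mb
gameplay capture: 25.384 Mbps × 6360 s × 1.01 = 163056.7 Mb
documentary: 17.784 Mbps × 4560 s × 1.01 = 81906.0 Mb
screen recording: 4.644 Mbps × 2700 s × 1.01 = 12664.2 Mb
drone footage reel: 56.884 Mbps × 180 s × 1.01 = 10341.5 Mb
animated explainer: 7.124 Mbps × 480 s × 1.01 = 3453.7 Mb
Total: 276226.9 Mb = 34528.4 MB.
At 100 Mbps: 276226.9 / 100 = 2762 s ≈ 46 minutes.

46.0 minutes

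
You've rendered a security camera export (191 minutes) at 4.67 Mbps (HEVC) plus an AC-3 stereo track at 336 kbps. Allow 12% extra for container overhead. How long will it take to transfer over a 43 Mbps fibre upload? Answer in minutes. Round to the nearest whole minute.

25 minutes

191 min = 11460 s
Audio: 336 kbps = 0.336 Mbps.
Total bitrate: 5.006 Mbps.
File: 5.006 Mbps × 11460 s = 57368.8 Mb.
With 12% container overhead: ×1.12. → 64253.0 Mb.
At 43 Mbps: 64253.0 / 43 = 1494.3 s ≈ 24.9 minutes.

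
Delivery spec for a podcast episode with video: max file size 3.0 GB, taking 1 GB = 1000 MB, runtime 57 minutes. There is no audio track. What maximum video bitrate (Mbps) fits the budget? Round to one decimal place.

7.0 Mbps

Budget: 3.0 GB = 24000.0 Mb.
57 min = 3420 s
Total bitrate budget: 24000.0 Mb / 3420 s = 7.018 Mbps.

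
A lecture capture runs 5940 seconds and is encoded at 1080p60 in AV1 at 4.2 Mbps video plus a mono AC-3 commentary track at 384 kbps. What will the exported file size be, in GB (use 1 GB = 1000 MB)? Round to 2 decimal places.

3.40 GB

Audio: 384 kbps = 0.384 Mbps.
Total bitrate: 4.2 + 0.384 = 4.584 Mbps.
Stream data: 4.584 Mbps × 5940 s = 27229.0 Mb.
27,229 Mb ÷ 8 = 3,404 MB → 3.404 GB.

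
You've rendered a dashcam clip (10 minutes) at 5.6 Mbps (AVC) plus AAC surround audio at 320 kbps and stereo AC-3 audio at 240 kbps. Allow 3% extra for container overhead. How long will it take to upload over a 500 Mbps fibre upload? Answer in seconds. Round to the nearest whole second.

10 min = 600 s
Audio total: 320 + 240 = 560 kbps = 0.560 Mbps.
Total bitrate: 6.160 Mbps.
File: 6.160 Mbps × 600 s = 3696.0 Mb.
With 3% container overhead: ×1.03. → 3806.9 Mb.
At 500 Mbps: 3806.9 / 500 = 7.6 s ≈ 7.61 seconds.

8 seconds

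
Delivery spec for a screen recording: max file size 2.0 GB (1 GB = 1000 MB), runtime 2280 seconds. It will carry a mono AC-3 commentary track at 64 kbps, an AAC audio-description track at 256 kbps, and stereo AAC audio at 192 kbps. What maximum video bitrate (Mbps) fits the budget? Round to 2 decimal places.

Budget: 2.0 GB = 16000.0 Mb.
Total bitrate budget: 16000.0 Mb / 2280 s = 7.018 Mbps.
Audio total: 64 + 256 + 192 = 512 kbps = 0.512 Mbps.
Video: 7.018 − 0.512 = 6.506 Mbps.

6.51 Mbps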